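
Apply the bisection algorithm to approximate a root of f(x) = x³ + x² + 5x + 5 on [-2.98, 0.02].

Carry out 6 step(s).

f(x) = x³ + x² + 5x + 5
Initial interval: [-2.98, 0.02]

Iteration 1:
  c_1 = (-2.980000 + 0.020000)/2 = -1.480000
  f(c_1) = f(-1.480000) = -3.451392
  f(a) × f(c) ≥ 0, new interval: [-1.480000, 0.020000]
Iteration 2:
  c_2 = (-1.480000 + 0.020000)/2 = -0.730000
  f(c_2) = f(-0.730000) = 1.493883
  f(a) × f(c) < 0, new interval: [-1.480000, -0.730000]
Iteration 3:
  c_3 = (-1.480000 + (-0.730000))/2 = -1.105000
  f(c_3) = f(-1.105000) = -0.653208
  f(a) × f(c) ≥ 0, new interval: [-1.105000, -0.730000]
Iteration 4:
  c_4 = (-1.105000 + (-0.730000))/2 = -0.917500
  f(c_4) = f(-0.917500) = 0.481949
  f(a) × f(c) < 0, new interval: [-1.105000, -0.917500]
Iteration 5:
  c_5 = (-1.105000 + (-0.917500))/2 = -1.011250
  f(c_5) = f(-1.011250) = -0.067755
  f(a) × f(c) ≥ 0, new interval: [-1.011250, -0.917500]
Iteration 6:
  c_6 = (-1.011250 + (-0.917500))/2 = -0.964375
  f(c_6) = f(-0.964375) = 0.211257
  f(a) × f(c) < 0, new interval: [-1.011250, -0.964375]

After 6 iteration(s), the approximation is c_6 = -0.964375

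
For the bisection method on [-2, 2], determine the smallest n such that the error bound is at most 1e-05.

We need (b-a)/2^n ≤ 1e-05
(2 - (-2))/2^n ≤ 1e-05
4/2^n ≤ 1e-05
2^n ≥ 400000
n ≥ log₂(400000) = 18.61
n ≥ 19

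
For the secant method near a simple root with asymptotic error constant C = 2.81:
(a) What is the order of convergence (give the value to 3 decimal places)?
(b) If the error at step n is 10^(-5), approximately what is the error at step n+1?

(a) Secant method has superlinear convergence with order φ = (1+√5)/2 ≈ 1.618.
    This means |e_{n+1}| ≈ C|e_n|^1.618.

(b) With |e_n| = 10^(-5) and C = 2.81:
    |e_{n+1}| ≈ 2.81 × (10^(-5))^1.618 = 2.81 × 10^(-8.09)

(a) ≈ 1.618 (golden ratio); (b) |e_{n+1}| ≈ 2.283e-08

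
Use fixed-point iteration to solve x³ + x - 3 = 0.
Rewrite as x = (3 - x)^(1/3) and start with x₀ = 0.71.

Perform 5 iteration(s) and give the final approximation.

Equation: x³ + x - 3 = 0
Fixed-point form: x = (3 - x)^(1/3)
x₀ = 0.71

x_1 = g(0.710000) = 1.318090
x_2 = g(1.318090) = 1.189235
x_3 = g(1.189235) = 1.218861
x_4 = g(1.218861) = 1.212177
x_5 = g(1.212177) = 1.213691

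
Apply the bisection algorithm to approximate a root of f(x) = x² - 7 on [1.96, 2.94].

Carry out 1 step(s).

f(x) = x² - 7
Initial interval: [1.96, 2.94]

Iteration 1:
  c_1 = (1.960000 + 2.940000)/2 = 2.450000
  f(c_1) = f(2.450000) = -0.997500
  f(a) × f(c) ≥ 0, new interval: [2.450000, 2.940000]

After 1 iteration(s), the approximation is c_1 = 2.450000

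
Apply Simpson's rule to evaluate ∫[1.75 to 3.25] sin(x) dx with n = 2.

f(x) = sin(x)
a = 1.75, b = 3.25, n = 2
h = (b - a)/n = 0.750000

Simpson's rule: (h/3)[f(x₀) + 4f(x₁) + 2f(x₂) + ... + f(xₙ)]

x_0 = 1.7500, f(x_0) = 0.983986, coefficient = 1
x_1 = 2.5000, f(x_1) = 0.598472, coefficient = 4
x_2 = 3.2500, f(x_2) = -0.108195, coefficient = 1

I ≈ (0.750000/3) × 3.269679 = 0.817420
Exact value: 0.815884
Error: 0.001536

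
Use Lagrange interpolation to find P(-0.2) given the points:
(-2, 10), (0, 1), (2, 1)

Lagrange interpolation formula:
P(x) = Σ yᵢ × Lᵢ(x)
where Lᵢ(x) = Π_{j≠i} (x - xⱼ)/(xᵢ - xⱼ)

L_0(-0.2) = (-0.2 - 0)/(-2 - 0) × (-0.2 - 2)/(-2 - 2) = 0.055000
L_1(-0.2) = (-0.2 - (-2))/(0 - (-2)) × (-0.2 - 2)/(0 - 2) = 0.990000
L_2(-0.2) = (-0.2 - (-2))/(2 - (-2)) × (-0.2 - 0)/(2 - 0) = -0.045000

P(-0.2) = 10×L_0(-0.2) + 1×L_1(-0.2) + 1×L_2(-0.2)
P(-0.2) = 1.495000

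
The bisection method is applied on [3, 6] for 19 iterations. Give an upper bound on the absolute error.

Bisection error bound: |error| ≤ (b-a)/2^n
|error| ≤ (6 - 3)/2^19 = 3/2^19
|error| ≤ 0.0000057220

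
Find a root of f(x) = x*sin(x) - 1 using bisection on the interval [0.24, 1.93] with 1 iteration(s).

f(x) = x*sin(x) - 1
Initial interval: [0.24, 1.93]

Iteration 1:
  c_1 = (0.240000 + 1.930000)/2 = 1.085000
  f(c_1) = f(1.085000) = -0.040531
  f(a) × f(c) ≥ 0, new interval: [1.085000, 1.930000]

After 1 iteration(s), the approximation is c_1 = 1.085000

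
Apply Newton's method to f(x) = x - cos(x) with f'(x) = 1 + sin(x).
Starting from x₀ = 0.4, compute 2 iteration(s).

f(x) = x - cos(x)
f'(x) = 1 + sin(x)
x₀ = 0.4

Newton-Raphson formula: x_{n+1} = x_n - f(x_n)/f'(x_n)

Iteration 1:
  f(0.400000) = -0.521061
  f'(0.400000) = 1.389418
  x_1 = 0.400000 - (-0.521061)/1.389418 = 0.775021
Iteration 2:
  f(0.775021) = 0.060615
  f'(0.775021) = 1.699731
  x_2 = 0.775021 - 0.060615/1.699731 = 0.739360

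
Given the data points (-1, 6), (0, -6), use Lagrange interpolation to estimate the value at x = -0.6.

Lagrange interpolation formula:
P(x) = Σ yᵢ × Lᵢ(x)
where Lᵢ(x) = Π_{j≠i} (x - xⱼ)/(xᵢ - xⱼ)

L_0(-0.6) = (-0.6 - 0)/(-1 - 0) = 0.600000
L_1(-0.6) = (-0.6 - (-1))/(0 - (-1)) = 0.400000

P(-0.6) = 6×L_0(-0.6) + (-6)×L_1(-0.6)
P(-0.6) = 1.200000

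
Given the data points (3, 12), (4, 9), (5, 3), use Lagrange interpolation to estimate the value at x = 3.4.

Lagrange interpolation formula:
P(x) = Σ yᵢ × Lᵢ(x)
where Lᵢ(x) = Π_{j≠i} (x - xⱼ)/(xᵢ - xⱼ)

L_0(3.4) = (3.4 - 4)/(3 - 4) × (3.4 - 5)/(3 - 5) = 0.480000
L_1(3.4) = (3.4 - 3)/(4 - 3) × (3.4 - 5)/(4 - 5) = 0.640000
L_2(3.4) = (3.4 - 3)/(5 - 3) × (3.4 - 4)/(5 - 4) = -0.120000

P(3.4) = 12×L_0(3.4) + 9×L_1(3.4) + 3×L_2(3.4)
P(3.4) = 11.160000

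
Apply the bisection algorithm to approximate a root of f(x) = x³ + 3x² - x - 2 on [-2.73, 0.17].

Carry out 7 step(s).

f(x) = x³ + 3x² - x - 2
Initial interval: [-2.73, 0.17]

Iteration 1:
  c_1 = (-2.730000 + 0.170000)/2 = -1.280000
  f(c_1) = f(-1.280000) = 2.098048
  f(a) × f(c) ≥ 0, new interval: [-1.280000, 0.170000]
Iteration 2:
  c_2 = (-1.280000 + 0.170000)/2 = -0.555000
  f(c_2) = f(-0.555000) = -0.691879
  f(a) × f(c) < 0, new interval: [-1.280000, -0.555000]
Iteration 3:
  c_3 = (-1.280000 + (-0.555000))/2 = -0.917500
  f(c_3) = f(-0.917500) = 0.670562
  f(a) × f(c) ≥ 0, new interval: [-0.917500, -0.555000]
Iteration 4:
  c_4 = (-0.917500 + (-0.555000))/2 = -0.736250
  f(c_4) = f(-0.736250) = -0.036652
  f(a) × f(c) < 0, new interval: [-0.917500, -0.736250]
Iteration 5:
  c_5 = (-0.917500 + (-0.736250))/2 = -0.826875
  f(c_5) = f(-0.826875) = 0.312689
  f(a) × f(c) ≥ 0, new interval: [-0.826875, -0.736250]
Iteration 6:
  c_6 = (-0.826875 + (-0.736250))/2 = -0.781563
  f(c_6) = f(-0.781563) = 0.136673
  f(a) × f(c) ≥ 0, new interval: [-0.781563, -0.736250]
Iteration 7:
  c_7 = (-0.781563 + (-0.736250))/2 = -0.758906
  f(c_7) = f(-0.758906) = 0.049639
  f(a) × f(c) ≥ 0, new interval: [-0.758906, -0.736250]

After 7 iteration(s), the approximation is c_7 = -0.758906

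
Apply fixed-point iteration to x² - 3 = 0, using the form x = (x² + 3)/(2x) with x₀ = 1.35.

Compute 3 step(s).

Equation: x² - 3 = 0
Fixed-point form: x = (x² + 3)/(2x)
x₀ = 1.35

x_1 = g(1.350000) = 1.786111
x_2 = g(1.786111) = 1.732869
x_3 = g(1.732869) = 1.732051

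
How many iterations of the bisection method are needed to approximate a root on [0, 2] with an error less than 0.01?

We need (b-a)/2^n ≤ 0.01
(2 - 0)/2^n ≤ 0.01
2/2^n ≤ 0.01
2^n ≥ 200
n ≥ log₂(200) = 7.64
n ≥ 8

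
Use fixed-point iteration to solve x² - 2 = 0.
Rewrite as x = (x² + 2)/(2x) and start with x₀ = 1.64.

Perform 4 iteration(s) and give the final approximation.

Equation: x² - 2 = 0
Fixed-point form: x = (x² + 2)/(2x)
x₀ = 1.64

x_1 = g(1.640000) = 1.429756
x_2 = g(1.429756) = 1.414298
x_3 = g(1.414298) = 1.414214
x_4 = g(1.414214) = 1.414214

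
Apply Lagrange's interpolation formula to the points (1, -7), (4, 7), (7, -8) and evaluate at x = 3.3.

Lagrange interpolation formula:
P(x) = Σ yᵢ × Lᵢ(x)
where Lᵢ(x) = Π_{j≠i} (x - xⱼ)/(xᵢ - xⱼ)

L_0(3.3) = (3.3 - 4)/(1 - 4) × (3.3 - 7)/(1 - 7) = 0.143889
L_1(3.3) = (3.3 - 1)/(4 - 1) × (3.3 - 7)/(4 - 7) = 0.945556
L_2(3.3) = (3.3 - 1)/(7 - 1) × (3.3 - 4)/(7 - 4) = -0.089444

P(3.3) = (-7)×L_0(3.3) + 7×L_1(3.3) + (-8)×L_2(3.3)
P(3.3) = 6.327222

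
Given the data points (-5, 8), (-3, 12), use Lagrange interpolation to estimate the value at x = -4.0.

Lagrange interpolation formula:
P(x) = Σ yᵢ × Lᵢ(x)
where Lᵢ(x) = Π_{j≠i} (x - xⱼ)/(xᵢ - xⱼ)

L_0(-4.0) = (-4.0 - (-3))/(-5 - (-3)) = 0.500000
L_1(-4.0) = (-4.0 - (-5))/(-3 - (-5)) = 0.500000

P(-4.0) = 8×L_0(-4.0) + 12×L_1(-4.0)
P(-4.0) = 10.000000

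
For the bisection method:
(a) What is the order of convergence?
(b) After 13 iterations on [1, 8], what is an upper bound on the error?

(a) Bisection has linear (order 1) convergence; the error is halved each step.

(b) Error bound = (b-a)/2^n = (8 - 1)/2^{13}
    = 7/2^{13}

(a) 1 (linear); (b) error ≤ 8.54e-04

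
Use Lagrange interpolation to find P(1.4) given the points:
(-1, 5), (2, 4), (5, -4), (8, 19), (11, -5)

Lagrange interpolation formula:
P(x) = Σ yᵢ × Lᵢ(x)
where Lᵢ(x) = Π_{j≠i} (x - xⱼ)/(xᵢ - xⱼ)

L_0(1.4) = (1.4 - 2)/(-1 - 2) × (1.4 - 5)/(-1 - 5) × (1.4 - 8)/(-1 - 8) × (1.4 - 11)/(-1 - 11) = 0.070400
L_1(1.4) = (1.4 - (-1))/(2 - (-1)) × (1.4 - 5)/(2 - 5) × (1.4 - 8)/(2 - 8) × (1.4 - 11)/(2 - 11) = 1.126400
L_2(1.4) = (1.4 - (-1))/(5 - (-1)) × (1.4 - 2)/(5 - 2) × (1.4 - 8)/(5 - 8) × (1.4 - 11)/(5 - 11) = -0.281600
L_3(1.4) = (1.4 - (-1))/(8 - (-1)) × (1.4 - 2)/(8 - 2) × (1.4 - 5)/(8 - 5) × (1.4 - 11)/(8 - 11) = 0.102400
L_4(1.4) = (1.4 - (-1))/(11 - (-1)) × (1.4 - 2)/(11 - 2) × (1.4 - 5)/(11 - 5) × (1.4 - 8)/(11 - 8) = -0.017600

P(1.4) = 5×L_0(1.4) + 4×L_1(1.4) + (-4)×L_2(1.4) + 19×L_3(1.4) + (-5)×L_4(1.4)
P(1.4) = 8.017600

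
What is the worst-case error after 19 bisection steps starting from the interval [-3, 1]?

Bisection error bound: |error| ≤ (b-a)/2^n
|error| ≤ (1 - (-3))/2^19 = 4/2^19
|error| ≤ 0.0000076294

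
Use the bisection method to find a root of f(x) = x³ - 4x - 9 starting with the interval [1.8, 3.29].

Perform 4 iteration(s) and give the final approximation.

f(x) = x³ - 4x - 9
Initial interval: [1.8, 3.29]

Iteration 1:
  c_1 = (1.800000 + 3.290000)/2 = 2.545000
  f(c_1) = f(2.545000) = -2.695971
  f(a) × f(c) ≥ 0, new interval: [2.545000, 3.290000]
Iteration 2:
  c_2 = (2.545000 + 3.290000)/2 = 2.917500
  f(c_2) = f(2.917500) = 4.163195
  f(a) × f(c) < 0, new interval: [2.545000, 2.917500]
Iteration 3:
  c_3 = (2.545000 + 2.917500)/2 = 2.731250
  f(c_3) = f(2.731250) = 0.449378
  f(a) × f(c) < 0, new interval: [2.545000, 2.731250]
Iteration 4:
  c_4 = (2.545000 + 2.731250)/2 = 2.638125
  f(c_4) = f(2.638125) = -1.191932
  f(a) × f(c) ≥ 0, new interval: [2.638125, 2.731250]

After 4 iteration(s), the approximation is c_4 = 2.638125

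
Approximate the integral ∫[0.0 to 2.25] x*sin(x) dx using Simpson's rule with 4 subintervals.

f(x) = x*sin(x)
a = 0.0, b = 2.25, n = 4
h = (b - a)/n = 0.562500

Simpson's rule: (h/3)[f(x₀) + 4f(x₁) + 2f(x₂) + ... + f(xₙ)]

x_0 = 0.0000, f(x_0) = 0.000000, coefficient = 1
x_1 = 0.5625, f(x_1) = 0.299983, coefficient = 4
x_2 = 1.1250, f(x_2) = 1.015051, coefficient = 2
x_3 = 1.6875, f(x_3) = 1.676021, coefficient = 4
x_4 = 2.2500, f(x_4) = 1.750665, coefficient = 1

I ≈ (0.562500/3) × 11.684783 = 2.190897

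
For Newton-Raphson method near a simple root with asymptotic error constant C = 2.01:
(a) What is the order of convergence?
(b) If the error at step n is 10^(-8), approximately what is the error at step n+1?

(a) Newton-Raphson has quadratic (order 2) convergence near simple roots.
    This means |e_{n+1}| ≈ C|e_n|².

(b) With |e_n| = 10^(-8) and C = 2.01:
    |e_{n+1}| ≈ 2.01 × (10^(-8))² = 2.01 × 10^(-16)

(a) 2 (quadratic); (b) |e_{n+1}| ≈ 2.010e-16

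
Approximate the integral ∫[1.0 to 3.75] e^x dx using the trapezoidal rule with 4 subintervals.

f(x) = e^x
a = 1.0, b = 3.75, n = 4
h = (b - a)/n = 0.687500

Trapezoidal rule: (h/2)[f(x₀) + 2f(x₁) + 2f(x₂) + ... + f(xₙ)]

x_0 = 1.0000, f(x_0) = 2.718282, coefficient = 1
x_1 = 1.6875, f(x_1) = 5.405949, coefficient = 2
x_2 = 2.3750, f(x_2) = 10.751013, coefficient = 2
x_3 = 3.0625, f(x_3) = 21.380943, coefficient = 2
x_4 = 3.7500, f(x_4) = 42.521082, coefficient = 1

I ≈ (0.687500/2) × 120.315174 = 41.358341
Exact value: 39.802800
Error: 1.555541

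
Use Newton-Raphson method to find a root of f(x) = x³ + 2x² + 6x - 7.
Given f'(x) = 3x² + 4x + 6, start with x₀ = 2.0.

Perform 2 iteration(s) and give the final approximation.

f(x) = x³ + 2x² + 6x - 7
f'(x) = 3x² + 4x + 6
x₀ = 2.0

Newton-Raphson formula: x_{n+1} = x_n - f(x_n)/f'(x_n)

Iteration 1:
  f(2.000000) = 21.000000
  f'(2.000000) = 26.000000
  x_1 = 2.000000 - 21.000000/26.000000 = 1.192308
Iteration 2:
  f(1.192308) = 4.692023
  f'(1.192308) = 15.034024
  x_2 = 1.192308 - 4.692023/15.034024 = 0.880214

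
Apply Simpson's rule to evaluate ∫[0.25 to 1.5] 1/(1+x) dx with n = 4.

f(x) = 1/(1+x)
a = 0.25, b = 1.5, n = 4
h = (b - a)/n = 0.312500

Simpson's rule: (h/3)[f(x₀) + 4f(x₁) + 2f(x₂) + ... + f(xₙ)]

x_0 = 0.2500, f(x_0) = 0.800000, coefficient = 1
x_1 = 0.5625, f(x_1) = 0.640000, coefficient = 4
x_2 = 0.8750, f(x_2) = 0.533333, coefficient = 2
x_3 = 1.1875, f(x_3) = 0.457143, coefficient = 4
x_4 = 1.5000, f(x_4) = 0.400000, coefficient = 1

I ≈ (0.312500/3) × 6.655238 = 0.693254
Exact value: 0.693147
Error: 0.000107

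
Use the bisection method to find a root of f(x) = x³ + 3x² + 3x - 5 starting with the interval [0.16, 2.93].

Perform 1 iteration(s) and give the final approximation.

f(x) = x³ + 3x² + 3x - 5
Initial interval: [0.16, 2.93]

Iteration 1:
  c_1 = (0.160000 + 2.930000)/2 = 1.545000
  f(c_1) = f(1.545000) = 10.484029
  f(a) × f(c) < 0, new interval: [0.160000, 1.545000]

After 1 iteration(s), the approximation is c_1 = 1.545000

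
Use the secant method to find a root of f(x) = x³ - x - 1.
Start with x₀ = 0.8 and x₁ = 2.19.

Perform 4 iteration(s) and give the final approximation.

f(x) = x³ - x - 1
x₀ = 0.8, x₁ = 2.19

Secant formula: x_{n+1} = x_n - f(x_n)(x_n - x_{n-1})/(f(x_n) - f(x_{n-1}))

Iteration 1:
  f(0.800000) = -1.288000
  f(2.190000) = 7.313459
  x_2 = 2.190000 - 7.313459×(2.190000 - 0.800000)/(7.313459 - (-1.288000))
       = 1.008141
Iteration 2:
  f(2.190000) = 7.313459
  f(1.008141) = -0.983518
  x_3 = 1.008141 - (-0.983518)×(1.008141 - 2.190000)/(-0.983518 - 7.313459)
       = 1.148238
Iteration 3:
  f(1.008141) = -0.983518
  f(1.148238) = -0.634343
  x_4 = 1.148238 - (-0.634343)×(1.148238 - 1.008141)/(-0.634343 - (-0.983518))
       = 1.402750
Iteration 4:
  f(1.148238) = -0.634343
  f(1.402750) = 0.357453
  x_5 = 1.402750 - 0.357453×(1.402750 - 1.148238)/(0.357453 - (-0.634343))
       = 1.311022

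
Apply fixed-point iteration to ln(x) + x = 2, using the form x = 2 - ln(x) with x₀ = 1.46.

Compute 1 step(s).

Equation: ln(x) + x = 2
Fixed-point form: x = 2 - ln(x)
x₀ = 1.46

x_1 = g(1.460000) = 1.621564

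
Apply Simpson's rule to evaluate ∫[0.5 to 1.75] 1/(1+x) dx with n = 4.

f(x) = 1/(1+x)
a = 0.5, b = 1.75, n = 4
h = (b - a)/n = 0.312500

Simpson's rule: (h/3)[f(x₀) + 4f(x₁) + 2f(x₂) + ... + f(xₙ)]

x_0 = 0.5000, f(x_0) = 0.666667, coefficient = 1
x_1 = 0.8125, f(x_1) = 0.551724, coefficient = 4
x_2 = 1.1250, f(x_2) = 0.470588, coefficient = 2
x_3 = 1.4375, f(x_3) = 0.410256, coefficient = 4
x_4 = 1.7500, f(x_4) = 0.363636, coefficient = 1

I ≈ (0.312500/3) × 5.819402 = 0.606188
Exact value: 0.606136
Error: 0.000052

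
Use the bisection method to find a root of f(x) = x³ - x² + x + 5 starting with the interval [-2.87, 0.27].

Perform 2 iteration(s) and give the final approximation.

f(x) = x³ - x² + x + 5
Initial interval: [-2.87, 0.27]

Iteration 1:
  c_1 = (-2.870000 + 0.270000)/2 = -1.300000
  f(c_1) = f(-1.300000) = -0.187000
  f(a) × f(c) ≥ 0, new interval: [-1.300000, 0.270000]
Iteration 2:
  c_2 = (-1.300000 + 0.270000)/2 = -0.515000
  f(c_2) = f(-0.515000) = 4.083184
  f(a) × f(c) < 0, new interval: [-1.300000, -0.515000]

After 2 iteration(s), the approximation is c_2 = -0.515000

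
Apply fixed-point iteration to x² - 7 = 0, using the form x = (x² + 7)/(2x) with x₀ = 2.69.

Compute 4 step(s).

Equation: x² - 7 = 0
Fixed-point form: x = (x² + 7)/(2x)
x₀ = 2.69

x_1 = g(2.690000) = 2.646115
x_2 = g(2.646115) = 2.645751
x_3 = g(2.645751) = 2.645751
x_4 = g(2.645751) = 2.645751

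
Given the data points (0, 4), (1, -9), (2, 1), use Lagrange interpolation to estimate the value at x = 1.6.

Lagrange interpolation formula:
P(x) = Σ yᵢ × Lᵢ(x)
where Lᵢ(x) = Π_{j≠i} (x - xⱼ)/(xᵢ - xⱼ)

L_0(1.6) = (1.6 - 1)/(0 - 1) × (1.6 - 2)/(0 - 2) = -0.120000
L_1(1.6) = (1.6 - 0)/(1 - 0) × (1.6 - 2)/(1 - 2) = 0.640000
L_2(1.6) = (1.6 - 0)/(2 - 0) × (1.6 - 1)/(2 - 1) = 0.480000

P(1.6) = 4×L_0(1.6) + (-9)×L_1(1.6) + 1×L_2(1.6)
P(1.6) = -5.760000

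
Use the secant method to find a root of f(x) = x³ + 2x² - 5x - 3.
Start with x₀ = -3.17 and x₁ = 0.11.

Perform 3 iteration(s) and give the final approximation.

f(x) = x³ + 2x² - 5x - 3
x₀ = -3.17, x₁ = 0.11

Secant formula: x_{n+1} = x_n - f(x_n)(x_n - x_{n-1})/(f(x_n) - f(x_{n-1}))

Iteration 1:
  f(-3.170000) = 1.092787
  f(0.110000) = -3.524469
  x_2 = 0.110000 - (-3.524469)×(0.110000 - (-3.170000))/(-3.524469 - 1.092787)
       = -2.393707
Iteration 2:
  f(0.110000) = -3.524469
  f(-2.393707) = 6.712658
  x_3 = -2.393707 - 6.712658×(-2.393707 - 0.110000)/(6.712658 - (-3.524469))
       = -0.751984
Iteration 3:
  f(-2.393707) = 6.712658
  f(-0.751984) = 1.465648
  x_4 = -0.751984 - 1.465648×(-0.751984 - (-2.393707))/(1.465648 - 6.712658)
       = -0.293401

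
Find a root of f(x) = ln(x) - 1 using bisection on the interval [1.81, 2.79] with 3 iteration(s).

f(x) = ln(x) - 1
Initial interval: [1.81, 2.79]

Iteration 1:
  c_1 = (1.810000 + 2.790000)/2 = 2.300000
  f(c_1) = f(2.300000) = -0.167091
  f(a) × f(c) ≥ 0, new interval: [2.300000, 2.790000]
Iteration 2:
  c_2 = (2.300000 + 2.790000)/2 = 2.545000
  f(c_2) = f(2.545000) = -0.065869
  f(a) × f(c) ≥ 0, new interval: [2.545000, 2.790000]
Iteration 3:
  c_3 = (2.545000 + 2.790000)/2 = 2.667500
  f(c_3) = f(2.667500) = -0.018858
  f(a) × f(c) ≥ 0, new interval: [2.667500, 2.790000]

After 3 iteration(s), the approximation is c_3 = 2.667500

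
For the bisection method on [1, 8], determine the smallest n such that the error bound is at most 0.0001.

We need (b-a)/2^n ≤ 0.0001
(8 - 1)/2^n ≤ 0.0001
7/2^n ≤ 0.0001
2^n ≥ 70000
n ≥ log₂(70000) = 16.10
n ≥ 17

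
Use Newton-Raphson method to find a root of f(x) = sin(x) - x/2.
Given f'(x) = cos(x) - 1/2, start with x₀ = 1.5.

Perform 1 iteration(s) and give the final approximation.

f(x) = sin(x) - x/2
f'(x) = cos(x) - 1/2
x₀ = 1.5

Newton-Raphson formula: x_{n+1} = x_n - f(x_n)/f'(x_n)

Iteration 1:
  f(1.500000) = 0.247495
  f'(1.500000) = -0.429263
  x_1 = 1.500000 - 0.247495/(-0.429263) = 2.076558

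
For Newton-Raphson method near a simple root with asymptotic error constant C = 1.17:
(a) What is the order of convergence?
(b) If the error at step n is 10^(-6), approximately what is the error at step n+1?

(a) Newton-Raphson has quadratic (order 2) convergence near simple roots.
    This means |e_{n+1}| ≈ C|e_n|².

(b) With |e_n| = 10^(-6) and C = 1.17:
    |e_{n+1}| ≈ 1.17 × (10^(-6))² = 1.17 × 10^(-12)

(a) 2 (quadratic); (b) |e_{n+1}| ≈ 1.170e-12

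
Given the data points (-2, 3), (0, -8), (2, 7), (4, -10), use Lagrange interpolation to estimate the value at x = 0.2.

Lagrange interpolation formula:
P(x) = Σ yᵢ × Lᵢ(x)
where Lᵢ(x) = Π_{j≠i} (x - xⱼ)/(xᵢ - xⱼ)

L_0(0.2) = (0.2 - 0)/(-2 - 0) × (0.2 - 2)/(-2 - 2) × (0.2 - 4)/(-2 - 4) = -0.028500
L_1(0.2) = (0.2 - (-2))/(0 - (-2)) × (0.2 - 2)/(0 - 2) × (0.2 - 4)/(0 - 4) = 0.940500
L_2(0.2) = (0.2 - (-2))/(2 - (-2)) × (0.2 - 0)/(2 - 0) × (0.2 - 4)/(2 - 4) = 0.104500
L_3(0.2) = (0.2 - (-2))/(4 - (-2)) × (0.2 - 0)/(4 - 0) × (0.2 - 2)/(4 - 2) = -0.016500

P(0.2) = 3×L_0(0.2) + (-8)×L_1(0.2) + 7×L_2(0.2) + (-10)×L_3(0.2)
P(0.2) = -6.713000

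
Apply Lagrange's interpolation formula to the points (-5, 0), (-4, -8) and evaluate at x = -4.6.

Lagrange interpolation formula:
P(x) = Σ yᵢ × Lᵢ(x)
where Lᵢ(x) = Π_{j≠i} (x - xⱼ)/(xᵢ - xⱼ)

L_0(-4.6) = (-4.6 - (-4))/(-5 - (-4)) = 0.600000
L_1(-4.6) = (-4.6 - (-5))/(-4 - (-5)) = 0.400000

P(-4.6) = 0×L_0(-4.6) + (-8)×L_1(-4.6)
P(-4.6) = -3.200000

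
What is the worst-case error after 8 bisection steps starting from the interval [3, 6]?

Bisection error bound: |error| ≤ (b-a)/2^n
|error| ≤ (6 - 3)/2^8 = 3/2^8
|error| ≤ 0.0117187500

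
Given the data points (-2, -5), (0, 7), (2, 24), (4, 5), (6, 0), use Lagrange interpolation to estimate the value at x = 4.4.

Lagrange interpolation formula:
P(x) = Σ yᵢ × Lᵢ(x)
where Lᵢ(x) = Π_{j≠i} (x - xⱼ)/(xᵢ - xⱼ)

L_0(4.4) = (4.4 - 0)/(-2 - 0) × (4.4 - 2)/(-2 - 2) × (4.4 - 4)/(-2 - 4) × (4.4 - 6)/(-2 - 6) = -0.017600
L_1(4.4) = (4.4 - (-2))/(0 - (-2)) × (4.4 - 2)/(0 - 2) × (4.4 - 4)/(0 - 4) × (4.4 - 6)/(0 - 6) = 0.102400
L_2(4.4) = (4.4 - (-2))/(2 - (-2)) × (4.4 - 0)/(2 - 0) × (4.4 - 4)/(2 - 4) × (4.4 - 6)/(2 - 6) = -0.281600
L_3(4.4) = (4.4 - (-2))/(4 - (-2)) × (4.4 - 0)/(4 - 0) × (4.4 - 2)/(4 - 2) × (4.4 - 6)/(4 - 6) = 1.126400
L_4(4.4) = (4.4 - (-2))/(6 - (-2)) × (4.4 - 0)/(6 - 0) × (4.4 - 2)/(6 - 2) × (4.4 - 4)/(6 - 4) = 0.070400

P(4.4) = (-5)×L_0(4.4) + 7×L_1(4.4) + 24×L_2(4.4) + 5×L_3(4.4) + 0×L_4(4.4)
P(4.4) = -0.321600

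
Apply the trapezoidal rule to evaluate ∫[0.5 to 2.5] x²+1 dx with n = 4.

f(x) = x²+1
a = 0.5, b = 2.5, n = 4
h = (b - a)/n = 0.500000

Trapezoidal rule: (h/2)[f(x₀) + 2f(x₁) + 2f(x₂) + ... + f(xₙ)]

x_0 = 0.5000, f(x_0) = 1.250000, coefficient = 1
x_1 = 1.0000, f(x_1) = 2.000000, coefficient = 2
x_2 = 1.5000, f(x_2) = 3.250000, coefficient = 2
x_3 = 2.0000, f(x_3) = 5.000000, coefficient = 2
x_4 = 2.5000, f(x_4) = 7.250000, coefficient = 1

I ≈ (0.500000/2) × 29.000000 = 7.250000
Exact value: 7.166667
Error: 0.083333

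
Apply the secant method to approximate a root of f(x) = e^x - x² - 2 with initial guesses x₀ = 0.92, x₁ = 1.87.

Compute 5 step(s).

f(x) = e^x - x² - 2
x₀ = 0.92, x₁ = 1.87

Secant formula: x_{n+1} = x_n - f(x_n)(x_n - x_{n-1})/(f(x_n) - f(x_{n-1}))

Iteration 1:
  f(0.920000) = -0.337110
  f(1.870000) = 0.991396
  x_2 = 1.870000 - 0.991396×(1.870000 - 0.920000)/(0.991396 - (-0.337110))
       = 1.161063
Iteration 2:
  f(1.870000) = 0.991396
  f(1.161063) = -0.154741
  x_3 = 1.161063 - (-0.154741)×(1.161063 - 1.870000)/(-0.154741 - 0.991396)
       = 1.256778
Iteration 3:
  f(1.161063) = -0.154741
  f(1.256778) = -0.065411
  x_4 = 1.256778 - (-0.065411)×(1.256778 - 1.161063)/(-0.065411 - (-0.154741))
       = 1.326862
Iteration 4:
  f(1.256778) = -0.065411
  f(1.326862) = 0.008635
  x_5 = 1.326862 - 0.008635×(1.326862 - 1.256778)/(0.008635 - (-0.065411))
       = 1.318689
Iteration 5:
  f(1.326862) = 0.008635
  f(1.318689) = -0.000423
  x_6 = 1.318689 - (-0.000423)×(1.318689 - 1.326862)/(-0.000423 - 0.008635)
       = 1.319071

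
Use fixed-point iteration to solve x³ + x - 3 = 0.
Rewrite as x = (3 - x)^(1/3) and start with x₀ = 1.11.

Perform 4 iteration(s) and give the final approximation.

Equation: x³ + x - 3 = 0
Fixed-point form: x = (3 - x)^(1/3)
x₀ = 1.11

x_1 = g(1.110000) = 1.236386
x_2 = g(1.236386) = 1.208188
x_3 = g(1.208188) = 1.214593
x_4 = g(1.214593) = 1.213144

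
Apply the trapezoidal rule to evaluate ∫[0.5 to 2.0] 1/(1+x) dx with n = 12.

f(x) = 1/(1+x)
a = 0.5, b = 2.0, n = 12
h = (b - a)/n = 0.125000

Trapezoidal rule: (h/2)[f(x₀) + 2f(x₁) + 2f(x₂) + ... + f(xₙ)]

x_0 = 0.5000, f(x_0) = 0.666667, coefficient = 1
x_1 = 0.6250, f(x_1) = 0.615385, coefficient = 2
x_2 = 0.7500, f(x_2) = 0.571429, coefficient = 2
x_3 = 0.8750, f(x_3) = 0.533333, coefficient = 2
x_4 = 1.0000, f(x_4) = 0.500000, coefficient = 2
x_5 = 1.1250, f(x_5) = 0.470588, coefficient = 2
x_6 = 1.2500, f(x_6) = 0.444444, coefficient = 2
x_7 = 1.3750, f(x_7) = 0.421053, coefficient = 2
x_8 = 1.5000, f(x_8) = 0.400000, coefficient = 2
x_9 = 1.6250, f(x_9) = 0.380952, coefficient = 2
x_10 = 1.7500, f(x_10) = 0.363636, coefficient = 2
x_11 = 1.8750, f(x_11) = 0.347826, coefficient = 2
x_12 = 2.0000, f(x_12) = 0.333333, coefficient = 1

I ≈ (0.125000/2) × 11.097293 = 0.693581
Exact value: 0.693147
Error: 0.000434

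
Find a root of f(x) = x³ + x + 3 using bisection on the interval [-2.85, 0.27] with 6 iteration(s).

f(x) = x³ + x + 3
Initial interval: [-2.85, 0.27]

Iteration 1:
  c_1 = (-2.850000 + 0.270000)/2 = -1.290000
  f(c_1) = f(-1.290000) = -0.436689
  f(a) × f(c) ≥ 0, new interval: [-1.290000, 0.270000]
Iteration 2:
  c_2 = (-1.290000 + 0.270000)/2 = -0.510000
  f(c_2) = f(-0.510000) = 2.357349
  f(a) × f(c) < 0, new interval: [-1.290000, -0.510000]
Iteration 3:
  c_3 = (-1.290000 + (-0.510000))/2 = -0.900000
  f(c_3) = f(-0.900000) = 1.371000
  f(a) × f(c) < 0, new interval: [-1.290000, -0.900000]
Iteration 4:
  c_4 = (-1.290000 + (-0.900000))/2 = -1.095000
  f(c_4) = f(-1.095000) = 0.592068
  f(a) × f(c) < 0, new interval: [-1.290000, -1.095000]
Iteration 5:
  c_5 = (-1.290000 + (-1.095000))/2 = -1.192500
  f(c_5) = f(-1.192500) = 0.111698
  f(a) × f(c) < 0, new interval: [-1.290000, -1.192500]
Iteration 6:
  c_6 = (-1.290000 + (-1.192500))/2 = -1.241250
  f(c_6) = f(-1.241250) = -0.153646
  f(a) × f(c) ≥ 0, new interval: [-1.241250, -1.192500]

After 6 iteration(s), the approximation is c_6 = -1.241250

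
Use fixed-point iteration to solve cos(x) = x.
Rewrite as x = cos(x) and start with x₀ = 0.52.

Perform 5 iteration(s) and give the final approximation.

Equation: cos(x) = x
Fixed-point form: x = cos(x)
x₀ = 0.52

x_1 = g(0.520000) = 0.867819
x_2 = g(0.867819) = 0.646492
x_3 = g(0.646492) = 0.798202
x_4 = g(0.798202) = 0.697995
x_5 = g(0.697995) = 0.766132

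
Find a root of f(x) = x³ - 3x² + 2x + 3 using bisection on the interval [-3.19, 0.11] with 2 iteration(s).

f(x) = x³ - 3x² + 2x + 3
Initial interval: [-3.19, 0.11]

Iteration 1:
  c_1 = (-3.190000 + 0.110000)/2 = -1.540000
  f(c_1) = f(-1.540000) = -10.847064
  f(a) × f(c) ≥ 0, new interval: [-1.540000, 0.110000]
Iteration 2:
  c_2 = (-1.540000 + 0.110000)/2 = -0.715000
  f(c_2) = f(-0.715000) = -0.329201
  f(a) × f(c) ≥ 0, new interval: [-0.715000, 0.110000]

After 2 iteration(s), the approximation is c_2 = -0.715000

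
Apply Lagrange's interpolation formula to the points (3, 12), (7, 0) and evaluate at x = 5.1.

Lagrange interpolation formula:
P(x) = Σ yᵢ × Lᵢ(x)
where Lᵢ(x) = Π_{j≠i} (x - xⱼ)/(xᵢ - xⱼ)

L_0(5.1) = (5.1 - 7)/(3 - 7) = 0.475000
L_1(5.1) = (5.1 - 3)/(7 - 3) = 0.525000

P(5.1) = 12×L_0(5.1) + 0×L_1(5.1)
P(5.1) = 5.700000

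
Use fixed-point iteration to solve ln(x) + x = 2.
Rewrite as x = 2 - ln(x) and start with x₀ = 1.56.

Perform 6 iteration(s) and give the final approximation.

Equation: ln(x) + x = 2
Fixed-point form: x = 2 - ln(x)
x₀ = 1.56

x_1 = g(1.560000) = 1.555314
x_2 = g(1.555314) = 1.558322
x_3 = g(1.558322) = 1.556390
x_4 = g(1.556390) = 1.557631
x_5 = g(1.557631) = 1.556834
x_6 = g(1.556834) = 1.557346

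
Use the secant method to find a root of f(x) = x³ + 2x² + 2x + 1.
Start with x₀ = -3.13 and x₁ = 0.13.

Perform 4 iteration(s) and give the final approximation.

f(x) = x³ + 2x² + 2x + 1
x₀ = -3.13, x₁ = 0.13

Secant formula: x_{n+1} = x_n - f(x_n)(x_n - x_{n-1})/(f(x_n) - f(x_{n-1}))

Iteration 1:
  f(-3.130000) = -16.330497
  f(0.130000) = 1.295997
  x_2 = 0.130000 - 1.295997×(0.130000 - (-3.130000))/(1.295997 - (-16.330497))
       = -0.109693
Iteration 2:
  f(0.130000) = 1.295997
  f(-0.109693) = 0.803359
  x_3 = -0.109693 - 0.803359×(-0.109693 - 0.130000)/(0.803359 - 1.295997)
       = -0.500568
Iteration 3:
  f(-0.109693) = 0.803359
  f(-0.500568) = 0.374574
  x_4 = -0.500568 - 0.374574×(-0.500568 - (-0.109693))/(0.374574 - 0.803359)
       = -0.842025
Iteration 4:
  f(-0.500568) = 0.374574
  f(-0.842025) = 0.136961
  x_5 = -0.842025 - 0.136961×(-0.842025 - (-0.500568))/(0.136961 - 0.374574)
       = -1.038843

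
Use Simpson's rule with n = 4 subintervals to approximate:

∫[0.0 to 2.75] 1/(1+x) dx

f(x) = 1/(1+x)
a = 0.0, b = 2.75, n = 4
h = (b - a)/n = 0.687500

Simpson's rule: (h/3)[f(x₀) + 4f(x₁) + 2f(x₂) + ... + f(xₙ)]

x_0 = 0.0000, f(x_0) = 1.000000, coefficient = 1
x_1 = 0.6875, f(x_1) = 0.592593, coefficient = 4
x_2 = 1.3750, f(x_2) = 0.421053, coefficient = 2
x_3 = 2.0625, f(x_3) = 0.326531, coefficient = 4
x_4 = 2.7500, f(x_4) = 0.266667, coefficient = 1

I ≈ (0.687500/3) × 5.785265 = 1.325790
Exact value: 1.321756
Error: 0.004034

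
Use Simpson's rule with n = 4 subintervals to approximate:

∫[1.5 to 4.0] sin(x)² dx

f(x) = sin(x)²
a = 1.5, b = 4.0, n = 4
h = (b - a)/n = 0.625000

Simpson's rule: (h/3)[f(x₀) + 4f(x₁) + 2f(x₂) + ... + f(xₙ)]

x_0 = 1.5000, f(x_0) = 0.994996, coefficient = 1
x_1 = 2.1250, f(x_1) = 0.723044, coefficient = 4
x_2 = 2.7500, f(x_2) = 0.145665, coefficient = 2
x_3 = 3.3750, f(x_3) = 0.053497, coefficient = 4
x_4 = 4.0000, f(x_4) = 0.572750, coefficient = 1

I ≈ (0.625000/3) × 4.965239 = 1.034425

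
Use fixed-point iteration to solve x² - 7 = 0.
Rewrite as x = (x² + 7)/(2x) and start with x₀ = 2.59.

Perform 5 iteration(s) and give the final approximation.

Equation: x² - 7 = 0
Fixed-point form: x = (x² + 7)/(2x)
x₀ = 2.59

x_1 = g(2.590000) = 2.646351
x_2 = g(2.646351) = 2.645751
x_3 = g(2.645751) = 2.645751
x_4 = g(2.645751) = 2.645751
x_5 = g(2.645751) = 2.645751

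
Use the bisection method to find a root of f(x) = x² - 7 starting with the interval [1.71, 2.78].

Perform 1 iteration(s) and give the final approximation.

f(x) = x² - 7
Initial interval: [1.71, 2.78]

Iteration 1:
  c_1 = (1.710000 + 2.780000)/2 = 2.245000
  f(c_1) = f(2.245000) = -1.959975
  f(a) × f(c) ≥ 0, new interval: [2.245000, 2.780000]

After 1 iteration(s), the approximation is c_1 = 2.245000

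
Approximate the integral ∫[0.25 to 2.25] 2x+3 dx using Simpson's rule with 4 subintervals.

f(x) = 2x+3
a = 0.25, b = 2.25, n = 4
h = (b - a)/n = 0.500000

Simpson's rule: (h/3)[f(x₀) + 4f(x₁) + 2f(x₂) + ... + f(xₙ)]

x_0 = 0.2500, f(x_0) = 3.500000, coefficient = 1
x_1 = 0.7500, f(x_1) = 4.500000, coefficient = 4
x_2 = 1.2500, f(x_2) = 5.500000, coefficient = 2
x_3 = 1.7500, f(x_3) = 6.500000, coefficient = 4
x_4 = 2.2500, f(x_4) = 7.500000, coefficient = 1

I ≈ (0.500000/3) × 66.000000 = 11.000000
Exact value: 11.000000
Error: 0.000000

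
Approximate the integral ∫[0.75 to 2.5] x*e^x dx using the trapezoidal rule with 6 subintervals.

f(x) = x*e^x
a = 0.75, b = 2.5, n = 6
h = (b - a)/n = 0.291667

Trapezoidal rule: (h/2)[f(x₀) + 2f(x₁) + 2f(x₂) + ... + f(xₙ)]

x_0 = 0.7500, f(x_0) = 1.587750, coefficient = 1
x_1 = 1.0417, f(x_1) = 2.952017, coefficient = 2
x_2 = 1.3333, f(x_2) = 5.058224, coefficient = 2
x_3 = 1.6250, f(x_3) = 8.252431, coefficient = 2
x_4 = 1.9167, f(x_4) = 13.029998, coefficient = 2
x_5 = 2.2083, f(x_5) = 20.097017, coefficient = 2
x_6 = 2.5000, f(x_6) = 30.456235, coefficient = 1

I ≈ (0.291667/2) × 130.823359 = 19.078407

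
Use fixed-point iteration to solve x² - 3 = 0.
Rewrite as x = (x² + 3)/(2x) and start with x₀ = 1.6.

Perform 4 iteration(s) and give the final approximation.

Equation: x² - 3 = 0
Fixed-point form: x = (x² + 3)/(2x)
x₀ = 1.6

x_1 = g(1.600000) = 1.737500
x_2 = g(1.737500) = 1.732059
x_3 = g(1.732059) = 1.732051
x_4 = g(1.732051) = 1.732051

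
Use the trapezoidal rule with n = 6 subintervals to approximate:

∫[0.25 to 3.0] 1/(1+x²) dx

f(x) = 1/(1+x²)
a = 0.25, b = 3.0, n = 6
h = (b - a)/n = 0.458333

Trapezoidal rule: (h/2)[f(x₀) + 2f(x₁) + 2f(x₂) + ... + f(xₙ)]

x_0 = 0.2500, f(x_0) = 0.941176, coefficient = 1
x_1 = 0.7083, f(x_1) = 0.665896, coefficient = 2
x_2 = 1.1667, f(x_2) = 0.423529, coefficient = 2
x_3 = 1.6250, f(x_3) = 0.274678, coefficient = 2
x_4 = 2.0833, f(x_4) = 0.187256, coefficient = 2
x_5 = 2.5417, f(x_5) = 0.134047, coefficient = 2
x_6 = 3.0000, f(x_6) = 0.100000, coefficient = 1

I ≈ (0.458333/2) × 4.411990 = 1.011081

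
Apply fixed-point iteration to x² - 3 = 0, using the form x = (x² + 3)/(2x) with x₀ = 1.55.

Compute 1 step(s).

Equation: x² - 3 = 0
Fixed-point form: x = (x² + 3)/(2x)
x₀ = 1.55

x_1 = g(1.550000) = 1.742742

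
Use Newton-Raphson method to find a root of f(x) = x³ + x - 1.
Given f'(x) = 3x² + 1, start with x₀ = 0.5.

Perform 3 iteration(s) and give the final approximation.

f(x) = x³ + x - 1
f'(x) = 3x² + 1
x₀ = 0.5

Newton-Raphson formula: x_{n+1} = x_n - f(x_n)/f'(x_n)

Iteration 1:
  f(0.500000) = -0.375000
  f'(0.500000) = 1.750000
  x_1 = 0.500000 - (-0.375000)/1.750000 = 0.714286
Iteration 2:
  f(0.714286) = 0.078717
  f'(0.714286) = 2.530612
  x_2 = 0.714286 - 0.078717/2.530612 = 0.683180
Iteration 3:
  f(0.683180) = 0.002043
  f'(0.683180) = 2.400204
  x_3 = 0.683180 - 0.002043/2.400204 = 0.682328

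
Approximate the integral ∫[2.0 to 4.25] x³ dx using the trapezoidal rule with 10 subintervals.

f(x) = x³
a = 2.0, b = 4.25, n = 10
h = (b - a)/n = 0.225000

Trapezoidal rule: (h/2)[f(x₀) + 2f(x₁) + 2f(x₂) + ... + f(xₙ)]

x_0 = 2.0000, f(x_0) = 8.000000, coefficient = 1
x_1 = 2.2250, f(x_1) = 11.015141, coefficient = 2
x_2 = 2.4500, f(x_2) = 14.706125, coefficient = 2
x_3 = 2.6750, f(x_3) = 19.141297, coefficient = 2
x_4 = 2.9000, f(x_4) = 24.389000, coefficient = 2
x_5 = 3.1250, f(x_5) = 30.517578, coefficient = 2
x_6 = 3.3500, f(x_6) = 37.595375, coefficient = 2
x_7 = 3.5750, f(x_7) = 45.690734, coefficient = 2
x_8 = 3.8000, f(x_8) = 54.872000, coefficient = 2
x_9 = 4.0250, f(x_9) = 65.207516, coefficient = 2
x_10 = 4.2500, f(x_10) = 76.765625, coefficient = 1

I ≈ (0.225000/2) × 691.035156 = 77.741455
Exact value: 77.563477
Error: 0.177979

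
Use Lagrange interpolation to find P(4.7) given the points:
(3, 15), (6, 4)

Lagrange interpolation formula:
P(x) = Σ yᵢ × Lᵢ(x)
where Lᵢ(x) = Π_{j≠i} (x - xⱼ)/(xᵢ - xⱼ)

L_0(4.7) = (4.7 - 6)/(3 - 6) = 0.433333
L_1(4.7) = (4.7 - 3)/(6 - 3) = 0.566667

P(4.7) = 15×L_0(4.7) + 4×L_1(4.7)
P(4.7) = 8.766667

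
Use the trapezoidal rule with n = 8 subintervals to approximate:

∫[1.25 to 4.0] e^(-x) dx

f(x) = e^(-x)
a = 1.25, b = 4.0, n = 8
h = (b - a)/n = 0.343750

Trapezoidal rule: (h/2)[f(x₀) + 2f(x₁) + 2f(x₂) + ... + f(xₙ)]

x_0 = 1.2500, f(x_0) = 0.286505, coefficient = 1
x_1 = 1.5938, f(x_1) = 0.203162, coefficient = 2
x_2 = 1.9375, f(x_2) = 0.144064, coefficient = 2
x_3 = 2.2812, f(x_3) = 0.102156, coefficient = 2
x_4 = 2.6250, f(x_4) = 0.072440, coefficient = 2
x_5 = 2.9688, f(x_5) = 0.051367, coefficient = 2
x_6 = 3.3125, f(x_6) = 0.036425, coefficient = 2
x_7 = 3.6562, f(x_7) = 0.025829, coefficient = 2
x_8 = 4.0000, f(x_8) = 0.018316, coefficient = 1

I ≈ (0.343750/2) × 1.575708 = 0.270825
Exact value: 0.268189
Error: 0.002636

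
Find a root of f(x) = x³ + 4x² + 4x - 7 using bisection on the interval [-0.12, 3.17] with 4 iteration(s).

f(x) = x³ + 4x² + 4x - 7
Initial interval: [-0.12, 3.17]

Iteration 1:
  c_1 = (-0.120000 + 3.170000)/2 = 1.525000
  f(c_1) = f(1.525000) = 11.949078
  f(a) × f(c) < 0, new interval: [-0.120000, 1.525000]
Iteration 2:
  c_2 = (-0.120000 + 1.525000)/2 = 0.702500
  f(c_2) = f(0.702500) = -1.869287
  f(a) × f(c) ≥ 0, new interval: [0.702500, 1.525000]
Iteration 3:
  c_3 = (0.702500 + 1.525000)/2 = 1.113750
  f(c_3) = f(1.113750) = 3.798295
  f(a) × f(c) < 0, new interval: [0.702500, 1.113750]
Iteration 4:
  c_4 = (0.702500 + 1.113750)/2 = 0.908125
  f(c_4) = f(0.908125) = 0.680187
  f(a) × f(c) < 0, new interval: [0.702500, 0.908125]

After 4 iteration(s), the approximation is c_4 = 0.908125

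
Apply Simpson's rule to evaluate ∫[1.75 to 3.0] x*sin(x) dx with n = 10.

f(x) = x*sin(x)
a = 1.75, b = 3.0, n = 10
h = (b - a)/n = 0.125000

Simpson's rule: (h/3)[f(x₀) + 4f(x₁) + 2f(x₂) + ... + f(xₙ)]

x_0 = 1.7500, f(x_0) = 1.721975, coefficient = 1
x_1 = 1.8750, f(x_1) = 1.788911, coefficient = 4
x_2 = 2.0000, f(x_2) = 1.818595, coefficient = 2
x_3 = 2.1250, f(x_3) = 1.806930, coefficient = 4
x_4 = 2.2500, f(x_4) = 1.750665, coefficient = 2
x_5 = 2.3750, f(x_5) = 1.647502, coefficient = 4
x_6 = 2.5000, f(x_6) = 1.496180, coefficient = 2
x_7 = 2.6250, f(x_7) = 1.296541, coefficient = 4
x_8 = 2.7500, f(x_8) = 1.049568, coefficient = 2
x_9 = 2.8750, f(x_9) = 0.757407, coefficient = 4
x_10 = 3.0000, f(x_10) = 0.423360, coefficient = 1

I ≈ (0.125000/3) × 43.564512 = 1.815188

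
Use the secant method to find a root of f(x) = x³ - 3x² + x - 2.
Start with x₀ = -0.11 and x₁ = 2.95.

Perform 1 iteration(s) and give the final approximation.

f(x) = x³ - 3x² + x - 2
x₀ = -0.11, x₁ = 2.95

Secant formula: x_{n+1} = x_n - f(x_n)(x_n - x_{n-1})/(f(x_n) - f(x_{n-1}))

Iteration 1:
  f(-0.110000) = -2.147631
  f(2.950000) = 0.514875
  x_2 = 2.950000 - 0.514875×(2.950000 - (-0.110000))/(0.514875 - (-2.147631))
       = 2.358258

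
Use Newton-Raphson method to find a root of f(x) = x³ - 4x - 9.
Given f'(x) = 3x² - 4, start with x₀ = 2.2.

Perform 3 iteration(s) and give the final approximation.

f(x) = x³ - 4x - 9
f'(x) = 3x² - 4
x₀ = 2.2

Newton-Raphson formula: x_{n+1} = x_n - f(x_n)/f'(x_n)

Iteration 1:
  f(2.200000) = -7.152000
  f'(2.200000) = 10.520000
  x_1 = 2.200000 - (-7.152000)/10.520000 = 2.879848
Iteration 2:
  f(2.879848) = 3.364696
  f'(2.879848) = 20.880572
  x_2 = 2.879848 - 3.364696/20.880572 = 2.718708
Iteration 3:
  f(2.718708) = 0.220151
  f'(2.718708) = 18.174118
  x_3 = 2.718708 - 0.220151/18.174118 = 2.706594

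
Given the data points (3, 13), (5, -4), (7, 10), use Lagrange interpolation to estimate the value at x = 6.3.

Lagrange interpolation formula:
P(x) = Σ yᵢ × Lᵢ(x)
where Lᵢ(x) = Π_{j≠i} (x - xⱼ)/(xᵢ - xⱼ)

L_0(6.3) = (6.3 - 5)/(3 - 5) × (6.3 - 7)/(3 - 7) = -0.113750
L_1(6.3) = (6.3 - 3)/(5 - 3) × (6.3 - 7)/(5 - 7) = 0.577500
L_2(6.3) = (6.3 - 3)/(7 - 3) × (6.3 - 5)/(7 - 5) = 0.536250

P(6.3) = 13×L_0(6.3) + (-4)×L_1(6.3) + 10×L_2(6.3)
P(6.3) = 1.573750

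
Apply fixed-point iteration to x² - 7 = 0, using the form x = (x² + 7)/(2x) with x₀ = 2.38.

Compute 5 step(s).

Equation: x² - 7 = 0
Fixed-point form: x = (x² + 7)/(2x)
x₀ = 2.38

x_1 = g(2.380000) = 2.660588
x_2 = g(2.660588) = 2.645793
x_3 = g(2.645793) = 2.645751
x_4 = g(2.645751) = 2.645751
x_5 = g(2.645751) = 2.645751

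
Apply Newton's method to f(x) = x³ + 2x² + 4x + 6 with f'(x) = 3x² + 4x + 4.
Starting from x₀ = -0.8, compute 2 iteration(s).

f(x) = x³ + 2x² + 4x + 6
f'(x) = 3x² + 4x + 4
x₀ = -0.8

Newton-Raphson formula: x_{n+1} = x_n - f(x_n)/f'(x_n)

Iteration 1:
  f(-0.800000) = 3.568000
  f'(-0.800000) = 2.720000
  x_1 = -0.800000 - 3.568000/2.720000 = -2.111765
Iteration 2:
  f(-2.111765) = -2.945479
  f'(-2.111765) = 8.931592
  x_2 = -2.111765 - (-2.945479)/8.931592 = -1.781983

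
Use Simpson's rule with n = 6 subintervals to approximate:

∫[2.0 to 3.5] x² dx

f(x) = x²
a = 2.0, b = 3.5, n = 6
h = (b - a)/n = 0.250000

Simpson's rule: (h/3)[f(x₀) + 4f(x₁) + 2f(x₂) + ... + f(xₙ)]

x_0 = 2.0000, f(x_0) = 4.000000, coefficient = 1
x_1 = 2.2500, f(x_1) = 5.062500, coefficient = 4
x_2 = 2.5000, f(x_2) = 6.250000, coefficient = 2
x_3 = 2.7500, f(x_3) = 7.562500, coefficient = 4
x_4 = 3.0000, f(x_4) = 9.000000, coefficient = 2
x_5 = 3.2500, f(x_5) = 10.562500, coefficient = 4
x_6 = 3.5000, f(x_6) = 12.250000, coefficient = 1

I ≈ (0.250000/3) × 139.500000 = 11.625000
Exact value: 11.625000
Error: 0.000000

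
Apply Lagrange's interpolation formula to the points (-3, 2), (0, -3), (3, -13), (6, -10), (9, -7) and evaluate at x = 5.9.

Lagrange interpolation formula:
P(x) = Σ yᵢ × Lᵢ(x)
where Lᵢ(x) = Π_{j≠i} (x - xⱼ)/(xᵢ - xⱼ)

L_0(5.9) = (5.9 - 0)/(-3 - 0) × (5.9 - 3)/(-3 - 3) × (5.9 - 6)/(-3 - 6) × (5.9 - 9)/(-3 - 9) = 0.002728
L_1(5.9) = (5.9 - (-3))/(0 - (-3)) × (5.9 - 3)/(0 - 3) × (5.9 - 6)/(0 - 6) × (5.9 - 9)/(0 - 9) = -0.016463
L_2(5.9) = (5.9 - (-3))/(3 - (-3)) × (5.9 - 0)/(3 - 0) × (5.9 - 6)/(3 - 6) × (5.9 - 9)/(3 - 9) = 0.050241
L_3(5.9) = (5.9 - (-3))/(6 - (-3)) × (5.9 - 0)/(6 - 0) × (5.9 - 3)/(6 - 3) × (5.9 - 9)/(6 - 9) = 0.971327
L_4(5.9) = (5.9 - (-3))/(9 - (-3)) × (5.9 - 0)/(9 - 0) × (5.9 - 3)/(9 - 3) × (5.9 - 6)/(9 - 6) = -0.007833

P(5.9) = 2×L_0(5.9) + (-3)×L_1(5.9) + (-13)×L_2(5.9) + (-10)×L_3(5.9) + (-7)×L_4(5.9)
P(5.9) = -10.256724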